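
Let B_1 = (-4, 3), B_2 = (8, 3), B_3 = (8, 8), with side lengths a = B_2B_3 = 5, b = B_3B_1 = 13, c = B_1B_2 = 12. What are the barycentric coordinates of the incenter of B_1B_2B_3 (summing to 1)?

(1/6, 13/30, 2/5)

The incenter has barycentric coordinates proportional to the opposite side lengths: (5 : 13 : 12).
Normalizing by 5+13+12 = 30 gives (1/6, 13/30, 2/5).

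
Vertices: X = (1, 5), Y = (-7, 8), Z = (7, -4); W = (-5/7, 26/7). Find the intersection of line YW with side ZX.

(4, 1/2)

Barycentric coordinates of W with respect to XYZ: (2/7, 3/7, 2/7).
On side ZX the Y-coordinate is zero; dropping W's Y-weight 3/7 and renormalizing the remaining 2/7 : 2/7 gives weights 1/2, 1/2 on Z, X.
V = (1/2)·(7, -4) + (1/2)·(1, 5) = (4, 1/2).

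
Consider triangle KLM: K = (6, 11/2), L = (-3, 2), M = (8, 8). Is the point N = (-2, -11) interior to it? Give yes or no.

no

Barycentric coordinates of N: (298/31, -26/31, -241/31).
The three coordinates are positive, negative, negative; a point is interior exactly when all three are positive.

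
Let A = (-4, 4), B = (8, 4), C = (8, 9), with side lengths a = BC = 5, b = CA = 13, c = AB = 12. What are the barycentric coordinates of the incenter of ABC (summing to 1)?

The incenter has barycentric coordinates proportional to the opposite side lengths: (5 : 13 : 12).
Normalizing by 5+13+12 = 30 gives (1/6, 13/30, 2/5).

(1/6, 13/30, 2/5)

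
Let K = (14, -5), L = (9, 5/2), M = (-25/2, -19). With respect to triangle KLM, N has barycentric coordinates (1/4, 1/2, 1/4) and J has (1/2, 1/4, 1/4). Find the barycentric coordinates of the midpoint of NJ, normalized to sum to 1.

Since both coordinate triples sum to 1, the midpoint's barycentrics are the componentwise average.
(1/4+1/2)/2 = 3/8; similarly 3/8 and 1/4.

(3/8, 3/8, 1/4)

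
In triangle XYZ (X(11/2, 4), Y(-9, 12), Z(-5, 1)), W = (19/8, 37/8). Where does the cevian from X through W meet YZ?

Barycentric coordinates of W with respect to XYZ: (3/4, 1/8, 1/8).
On side YZ the X-coordinate is zero; dropping W's X-weight 3/4 and renormalizing the remaining 1/8 : 1/8 gives weights 1/2, 1/2 on Y, Z.
V = (1/2)·(-9, 12) + (1/2)·(-5, 1) = (-7, 13/2).

(-7, 13/2)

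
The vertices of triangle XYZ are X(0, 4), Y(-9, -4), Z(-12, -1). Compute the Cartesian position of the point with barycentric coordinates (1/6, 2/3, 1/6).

W = (1/6)·X + (2/3)·Y + (1/6)·Z.
x-coordinate: (1/6)·0 + (2/3)·(-9) + (1/6)·(-12) = -8.
y-coordinate: (1/6)·4 + (2/3)·(-4) + (1/6)·(-1) = -13/6.

(-8, -13/6)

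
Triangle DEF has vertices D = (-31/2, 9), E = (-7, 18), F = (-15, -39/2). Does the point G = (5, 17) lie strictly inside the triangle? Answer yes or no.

no

Barycentric coordinates of G: (-1832/987, 2353/987, 466/987).
The three coordinates are negative, positive, positive; a point is interior exactly when all three are positive.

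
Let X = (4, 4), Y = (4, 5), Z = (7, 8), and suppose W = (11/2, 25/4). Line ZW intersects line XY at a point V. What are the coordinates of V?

Barycentric coordinates of W with respect to XYZ: (1/4, 1/4, 1/2).
On side XY the Z-coordinate is zero; dropping W's Z-weight 1/2 and renormalizing the remaining 1/4 : 1/4 gives weights 1/2, 1/2 on X, Y.
V = (1/2)·(4, 4) + (1/2)·(4, 5) = (4, 9/2).

(4, 9/2)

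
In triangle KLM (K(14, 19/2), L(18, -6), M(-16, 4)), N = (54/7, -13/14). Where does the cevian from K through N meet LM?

Barycentric coordinates of N with respect to KLM: (1/7, 4/7, 2/7).
On side LM the K-coordinate is zero; dropping N's K-weight 1/7 and renormalizing the remaining 4/7 : 2/7 gives weights 2/3, 1/3 on L, M.
J = (2/3)·(18, -6) + (1/3)·(-16, 4) = (20/3, -8/3).

(20/3, -8/3)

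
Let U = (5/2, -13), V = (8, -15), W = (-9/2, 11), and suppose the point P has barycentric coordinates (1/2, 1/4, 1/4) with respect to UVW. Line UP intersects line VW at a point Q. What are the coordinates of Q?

(7/4, -2)

Line UP meets VW where the U-coordinate vanishes; zeroing P's U-weight and renormalizing leaves V, W-weights 1/4 : 1/4 → (1/2, 1/2).
So Q = (1/2)·V + (1/2)·W = (7/4, -2).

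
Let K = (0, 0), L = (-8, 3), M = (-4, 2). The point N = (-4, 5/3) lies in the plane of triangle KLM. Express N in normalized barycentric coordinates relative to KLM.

(1/3, 1/3, 1/3)

Signed area of the reference triangle: [KLM] = ½·(0·(3−2) + (-8)·(2−0) + (-4)·(0−3)) = ½·(0 − 16 + 12) = -2.
[NLM] = ½·((-4)·(3−2) + (-8)·(2−(5/3)) + (-4)·(5/3−3)) = ½·(-4 − 8/3 + 16/3) = -2/3, so the K-coordinate is (-2/3)/(-2) = 1/3.
[KNM] = ½·(0·(5/3−2) + (-4)·(2−0) + (-4)·(0−(5/3))) = ½·(0 − 8 + 20/3) = -2/3, so the L-coordinate is 1/3.
[KLN] = ½·(0·(3−(5/3)) + (-8)·(5/3−0) + (-4)·(0−3)) = ½·(0 − 40/3 + 12) = -2/3, so the M-coordinate is 1/3.
Check: 1/3 + 1/3 + 1/3 = 1.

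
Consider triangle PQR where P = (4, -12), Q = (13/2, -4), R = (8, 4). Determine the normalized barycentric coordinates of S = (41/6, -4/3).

Signed area of the reference triangle: [PQR] = ½·(4·(-4−4) + (13/2)·(4−(-12)) + 8·(-12−(-4))) = ½·(-32 + 104 − 64) = 4.
[SQR] = ½·((41/6)·(-4−4) + (13/2)·(4−(-4/3)) + 8·(-4/3−(-4))) = ½·(-164/3 + 104/3 + 64/3) = 2/3, so the P-coordinate is (2/3)/4 = 1/6.
[PSR] = ½·(4·(-4/3−4) + (41/6)·(4−(-12)) + 8·(-12−(-4/3))) = ½·(-64/3 + 328/3 − 256/3) = 4/3, so the Q-coordinate is 1/3.
[PQS] = ½·(4·(-4−(-4/3)) + (13/2)·(-4/3−(-12)) + (41/6)·(-12−(-4))) = ½·(-32/3 + 208/3 − 164/3) = 2, so the R-coordinate is 1/2.
Check: 1/6 + 1/3 + 1/2 = 1.

(1/6, 1/3, 1/2)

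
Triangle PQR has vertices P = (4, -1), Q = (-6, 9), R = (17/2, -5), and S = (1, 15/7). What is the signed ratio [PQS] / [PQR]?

2/7

[PQR] = ½·(4·(9−(-5)) + (-6)·(-5−(-1)) + (17/2)·(-1−9)) = ½·(56 + 24 − 85) = -5/2.
[PQS] = ½·(4·(9−(15/7)) + (-6)·(15/7−(-1)) + 1·(-1−9)) = ½·(192/7 − 132/7 − 10) = -5/7, so the ratio is (-5/7)/(-5/2) = 2/7.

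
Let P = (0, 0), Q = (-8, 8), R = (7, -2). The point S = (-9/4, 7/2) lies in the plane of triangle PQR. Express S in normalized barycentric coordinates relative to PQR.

(1/4, 1/2, 1/4)

Signed area of the reference triangle: [PQR] = ½·(0·(8−(-2)) + (-8)·(-2−0) + 7·(0−8)) = ½·(0 + 16 − 56) = -20.
[SQR] = ½·((-9/4)·(8−(-2)) + (-8)·(-2−(7/2)) + 7·(7/2−8)) = ½·(-45/2 + 44 − 63/2) = -5, so the P-coordinate is (-5)/(-20) = 1/4.
[PSR] = ½·(0·(7/2−(-2)) + (-9/4)·(-2−0) + 7·(0−(7/2))) = ½·(0 + 9/2 − 49/2) = -10, so the Q-coordinate is 1/2.
[PQS] = ½·(0·(8−(7/2)) + (-8)·(7/2−0) + (-9/4)·(0−8)) = ½·(0 − 28 + 18) = -5, so the R-coordinate is 1/4.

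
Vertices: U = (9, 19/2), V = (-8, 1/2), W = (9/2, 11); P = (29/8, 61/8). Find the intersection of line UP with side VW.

(-7/4, 23/4)

Barycentric coordinates of P with respect to UVW: (1/2, 1/4, 1/4).
On side VW the U-coordinate is zero; dropping P's U-weight 1/2 and renormalizing the remaining 1/4 : 1/4 gives weights 1/2, 1/2 on V, W.
Q = (1/2)·(-8, 1/2) + (1/2)·(9/2, 11) = (-7/4, 23/4).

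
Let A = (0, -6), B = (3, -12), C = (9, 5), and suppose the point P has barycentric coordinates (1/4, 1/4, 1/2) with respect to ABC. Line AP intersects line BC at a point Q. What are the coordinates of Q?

(7, -2/3)

Line AP meets BC where the A-coordinate vanishes; zeroing P's A-weight and renormalizing leaves B, C-weights 1/4 : 1/2 → (1/3, 2/3).
So Q = (1/3)·B + (2/3)·C = (7, -2/3).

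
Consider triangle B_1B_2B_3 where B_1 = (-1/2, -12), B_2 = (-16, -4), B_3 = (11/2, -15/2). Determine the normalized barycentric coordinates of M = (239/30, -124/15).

Signed area of the reference triangle: [B_1B_2B_3] = ½·((-1/2)·(-4−(-15/2)) + (-16)·(-15/2−(-12)) + (11/2)·(-12−(-4))) = ½·(-7/4 − 72 − 44) = -471/8.
[MB_2B_3] = ½·((239/30)·(-4−(-15/2)) + (-16)·(-15/2−(-124/15)) + (11/2)·(-124/15−(-4))) = ½·(1673/60 − 184/15 − 352/15) = -157/40, so the B_1-coordinate is (-157/40)/(-471/8) = 1/15.
[B_1MB_3] = ½·((-1/2)·(-124/15−(-15/2)) + (239/30)·(-15/2−(-12)) + (11/2)·(-12−(-124/15))) = ½·(23/60 + 717/20 − 308/15) = 157/20, so the B_2-coordinate is -2/15.
[B_1B_2M] = ½·((-1/2)·(-4−(-124/15)) + (-16)·(-124/15−(-12)) + (239/30)·(-12−(-4))) = ½·(-32/15 − 896/15 − 956/15) = -314/5, so the B_3-coordinate is 16/15.

(1/15, -2/15, 16/15)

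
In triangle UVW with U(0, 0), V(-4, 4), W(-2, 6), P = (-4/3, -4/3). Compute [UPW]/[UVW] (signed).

[UVW] = ½·(0·(4−6) + (-4)·(6−0) + (-2)·(0−4)) = ½·(0 − 24 + 8) = -8.
[UPW] = ½·(0·(-4/3−6) + (-4/3)·(6−0) + (-2)·(0−(-4/3))) = ½·(0 − 8 − 8/3) = -16/3, so the ratio is (-16/3)/(-8) = 2/3.

2/3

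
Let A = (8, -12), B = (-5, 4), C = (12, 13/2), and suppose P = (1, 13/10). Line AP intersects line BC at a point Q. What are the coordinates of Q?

(-3/4, 37/8)

Barycentric coordinates of P with respect to ABC: (1/5, 3/5, 1/5).
On side BC the A-coordinate is zero; dropping P's A-weight 1/5 and renormalizing the remaining 3/5 : 1/5 gives weights 3/4, 1/4 on B, C.
Q = (3/4)·(-5, 4) + (1/4)·(12, 13/2) = (-3/4, 37/8).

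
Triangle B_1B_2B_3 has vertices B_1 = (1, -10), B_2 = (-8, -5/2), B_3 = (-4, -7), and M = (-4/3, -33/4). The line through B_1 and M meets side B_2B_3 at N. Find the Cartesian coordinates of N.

Barycentric coordinates of M with respect to B_1B_2B_3: (2/3, 1/6, 1/6).
On side B_2B_3 the B_1-coordinate is zero; dropping M's B_1-weight 2/3 and renormalizing the remaining 1/6 : 1/6 gives weights 1/2, 1/2 on B_2, B_3.
N = (1/2)·(-8, -5/2) + (1/2)·(-4, -7) = (-6, -19/4).

(-6, -19/4)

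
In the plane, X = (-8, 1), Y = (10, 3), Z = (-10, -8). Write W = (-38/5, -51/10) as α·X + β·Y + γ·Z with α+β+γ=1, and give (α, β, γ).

Signed area of the reference triangle: [XYZ] = ½·((-8)·(3−(-8)) + 10·(-8−1) + (-10)·(1−3)) = ½·(-88 − 90 + 20) = -79.
[WYZ] = ½·((-38/5)·(3−(-8)) + 10·(-8−(-51/10)) + (-10)·(-51/10−3)) = ½·(-418/5 − 29 + 81) = -79/5, so the X-coordinate is (-79/5)/(-79) = 1/5.
[XWZ] = ½·((-8)·(-51/10−(-8)) + (-38/5)·(-8−1) + (-10)·(1−(-51/10))) = ½·(-116/5 + 342/5 − 61) = -79/10, so the Y-coordinate is 1/10.
[XYW] = ½·((-8)·(3−(-51/10)) + 10·(-51/10−1) + (-38/5)·(1−3)) = ½·(-324/5 − 61 + 76/5) = -553/10, so the Z-coordinate is 7/10.

(1/5, 1/10, 7/10)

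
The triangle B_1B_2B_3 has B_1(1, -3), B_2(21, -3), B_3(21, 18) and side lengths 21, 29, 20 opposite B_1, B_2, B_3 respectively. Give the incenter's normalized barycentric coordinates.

The incenter has barycentric coordinates proportional to the opposite side lengths: (21 : 29 : 20).
Normalizing by 21+29+20 = 70 gives (3/10, 29/70, 2/7).

(3/10, 29/70, 2/7)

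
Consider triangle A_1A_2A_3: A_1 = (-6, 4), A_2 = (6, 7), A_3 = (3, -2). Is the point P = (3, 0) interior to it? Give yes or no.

yes

Barycentric coordinates of P: (2/33, 2/11, 25/33).
The three coordinates are positive, positive, positive; a point is interior exactly when all three are positive.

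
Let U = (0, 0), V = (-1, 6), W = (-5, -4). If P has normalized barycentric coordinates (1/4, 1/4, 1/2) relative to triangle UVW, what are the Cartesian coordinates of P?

(-11/4, -1/2)

P = (1/4)·U + (1/4)·V + (1/2)·W.
x-coordinate: (1/4)·0 + (1/4)·(-1) + (1/2)·(-5) = -11/4.
y-coordinate: (1/4)·0 + (1/4)·6 + (1/2)·(-4) = -1/2.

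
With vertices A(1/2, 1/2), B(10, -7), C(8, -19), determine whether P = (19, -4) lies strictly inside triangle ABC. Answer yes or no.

Barycentric coordinates of P: (-34/43, 109/43, -32/43).
The three coordinates are negative, positive, negative; a point is interior exactly when all three are positive.

no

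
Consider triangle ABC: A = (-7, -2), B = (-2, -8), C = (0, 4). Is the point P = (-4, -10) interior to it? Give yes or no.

no

Barycentric coordinates of P: (5/18, 37/36, -11/36).
The three coordinates are positive, positive, negative; a point is interior exactly when all three are positive.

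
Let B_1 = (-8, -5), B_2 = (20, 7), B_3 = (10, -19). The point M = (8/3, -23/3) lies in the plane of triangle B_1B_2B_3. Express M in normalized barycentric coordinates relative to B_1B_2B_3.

Signed area of the reference triangle: [B_1B_2B_3] = ½·((-8)·(7−(-19)) + 20·(-19−(-5)) + 10·(-5−7)) = ½·(-208 − 280 − 120) = -304.
[MB_2B_3] = ½·((8/3)·(7−(-19)) + 20·(-19−(-23/3)) + 10·(-23/3−7)) = ½·(208/3 − 680/3 − 440/3) = -152, so the B_1-coordinate is (-152)/(-304) = 1/2.
[B_1MB_3] = ½·((-8)·(-23/3−(-19)) + (8/3)·(-19−(-5)) + 10·(-5−(-23/3))) = ½·(-272/3 − 112/3 + 80/3) = -152/3, so the B_2-coordinate is 1/6.
[B_1B_2M] = ½·((-8)·(7−(-23/3)) + 20·(-23/3−(-5)) + (8/3)·(-5−7)) = ½·(-352/3 − 160/3 − 32) = -304/3, so the B_3-coordinate is 1/3.

(1/2, 1/6, 1/3)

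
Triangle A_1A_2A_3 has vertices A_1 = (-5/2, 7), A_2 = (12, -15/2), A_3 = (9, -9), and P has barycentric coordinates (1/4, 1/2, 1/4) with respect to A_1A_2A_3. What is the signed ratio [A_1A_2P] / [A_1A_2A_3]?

The signed ratio [A_1A_2P]/[A_1A_2A_3] equals the barycentric coordinate of P at vertex A_3, which is 1/4.

1/4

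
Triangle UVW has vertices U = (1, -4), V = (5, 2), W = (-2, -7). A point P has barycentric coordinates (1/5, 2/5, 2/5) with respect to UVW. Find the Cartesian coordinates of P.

(7/5, -14/5)

P = (1/5)·U + (2/5)·V + (2/5)·W.
x-coordinate: (1/5)·1 + (2/5)·5 + (2/5)·(-2) = 7/5.
y-coordinate: (1/5)·(-4) + (2/5)·2 + (2/5)·(-7) = -14/5.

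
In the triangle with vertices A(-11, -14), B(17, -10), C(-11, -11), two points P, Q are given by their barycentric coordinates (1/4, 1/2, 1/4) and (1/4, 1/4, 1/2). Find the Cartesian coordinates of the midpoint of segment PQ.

(-1/2, -91/8)

Barycentric coordinates of the midpoint are the average: (1/4, 3/8, 3/8).
Converting: (1/4)·A + (3/8)·B + (3/8)·C = (-1/2, -91/8).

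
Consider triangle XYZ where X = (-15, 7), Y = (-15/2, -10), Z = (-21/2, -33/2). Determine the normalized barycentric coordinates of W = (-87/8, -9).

Signed area of the reference triangle: [XYZ] = ½·((-15)·(-10−(-33/2)) + (-15/2)·(-33/2−7) + (-21/2)·(7−(-10))) = ½·(-195/2 + 705/4 − 357/2) = -399/8.
[WYZ] = ½·((-87/8)·(-10−(-33/2)) + (-15/2)·(-33/2−(-9)) + (-21/2)·(-9−(-10))) = ½·(-1131/16 + 225/4 − 21/2) = -399/32, so the X-coordinate is (-399/32)/(-399/8) = 1/4.
[XWZ] = ½·((-15)·(-9−(-33/2)) + (-87/8)·(-33/2−7) + (-21/2)·(7−(-9))) = ½·(-225/2 + 4089/16 − 168) = -399/32, so the Y-coordinate is 1/4.
[XYW] = ½·((-15)·(-10−(-9)) + (-15/2)·(-9−7) + (-87/8)·(7−(-10))) = ½·(15 + 120 − 1479/8) = -399/16, so the Z-coordinate is 1/2.
Check: 1/4 + 1/4 + 1/2 = 1.

(1/4, 1/4, 1/2)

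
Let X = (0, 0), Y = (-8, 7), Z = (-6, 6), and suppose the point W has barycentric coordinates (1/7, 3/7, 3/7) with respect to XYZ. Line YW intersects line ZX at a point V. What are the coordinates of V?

Line YW meets ZX where the Y-coordinate vanishes; zeroing W's Y-weight and renormalizing leaves Z, X-weights 3/7 : 1/7 → (3/4, 1/4).
So V = (3/4)·Z + (1/4)·X = (-9/2, 9/2).

(-9/2, 9/2)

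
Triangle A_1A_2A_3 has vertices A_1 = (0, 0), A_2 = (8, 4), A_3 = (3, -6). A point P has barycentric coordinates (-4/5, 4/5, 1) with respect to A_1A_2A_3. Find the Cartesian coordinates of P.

(47/5, -14/5)

P = (-4/5)·A_1 + (4/5)·A_2 + 1·A_3.
x-coordinate: (-4/5)·0 + (4/5)·8 + 1·3 = 47/5.
y-coordinate: (-4/5)·0 + (4/5)·4 + 1·(-6) = -14/5.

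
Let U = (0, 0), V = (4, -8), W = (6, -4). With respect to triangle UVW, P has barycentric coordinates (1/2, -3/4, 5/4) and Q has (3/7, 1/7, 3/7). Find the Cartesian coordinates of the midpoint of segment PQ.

Barycentric coordinates of the midpoint are the average: (13/28, -17/56, 47/56).
Converting: (13/28)·U + (-17/56)·V + (47/56)·W = (107/28, -13/14).

(107/28, -13/14)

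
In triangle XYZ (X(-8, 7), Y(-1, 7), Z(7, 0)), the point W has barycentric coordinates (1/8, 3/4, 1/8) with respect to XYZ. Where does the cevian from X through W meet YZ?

(1/7, 6)

Line XW meets YZ where the X-coordinate vanishes; zeroing W's X-weight and renormalizing leaves Y, Z-weights 3/4 : 1/8 → (6/7, 1/7).
So V = (6/7)·Y + (1/7)·Z = (1/7, 6).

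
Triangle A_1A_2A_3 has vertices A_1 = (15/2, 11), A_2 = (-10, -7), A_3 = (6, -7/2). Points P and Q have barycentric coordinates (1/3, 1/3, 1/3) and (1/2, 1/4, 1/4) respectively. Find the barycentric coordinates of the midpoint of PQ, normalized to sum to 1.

Since both coordinate triples sum to 1, the midpoint's barycentrics are the componentwise average.
(1/3+1/2)/2 = 5/12; similarly 7/24 and 7/24.

(5/12, 7/24, 7/24)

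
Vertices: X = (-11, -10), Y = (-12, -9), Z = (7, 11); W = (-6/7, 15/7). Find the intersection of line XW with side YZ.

(16/5, 7)

Barycentric coordinates of W with respect to XYZ: (2/7, 1/7, 4/7).
On side YZ the X-coordinate is zero; dropping W's X-weight 2/7 and renormalizing the remaining 1/7 : 4/7 gives weights 1/5, 4/5 on Y, Z.
V = (1/5)·(-12, -9) + (4/5)·(7, 11) = (16/5, 7).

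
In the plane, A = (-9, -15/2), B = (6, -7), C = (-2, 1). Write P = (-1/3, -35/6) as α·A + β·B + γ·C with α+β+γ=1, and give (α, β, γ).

Signed area of the reference triangle: [ABC] = ½·((-9)·(-7−1) + 6·(1−(-15/2)) + (-2)·(-15/2−(-7))) = ½·(72 + 51 + 1) = 62.
[PBC] = ½·((-1/3)·(-7−1) + 6·(1−(-35/6)) + (-2)·(-35/6−(-7))) = ½·(8/3 + 41 − 7/3) = 62/3, so the A-coordinate is (62/3)/62 = 1/3.
[APC] = ½·((-9)·(-35/6−1) + (-1/3)·(1−(-15/2)) + (-2)·(-15/2−(-35/6))) = ½·(123/2 − 17/6 + 10/3) = 31, so the B-coordinate is 1/2.
[ABP] = ½·((-9)·(-7−(-35/6)) + 6·(-35/6−(-15/2)) + (-1/3)·(-15/2−(-7))) = ½·(21/2 + 10 + 1/6) = 31/3, so the C-coordinate is 1/6.

(1/3, 1/2, 1/6)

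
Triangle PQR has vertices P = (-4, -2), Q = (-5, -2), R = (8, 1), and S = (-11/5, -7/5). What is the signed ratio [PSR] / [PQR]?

[PQR] = ½·((-4)·(-2−1) + (-5)·(1−(-2)) + 8·(-2−(-2))) = ½·(12 − 15 + 0) = -3/2.
[PSR] = ½·((-4)·(-7/5−1) + (-11/5)·(1−(-2)) + 8·(-2−(-7/5))) = ½·(48/5 − 33/5 − 24/5) = -9/10, so the ratio is (-9/10)/(-3/2) = 3/5.

3/5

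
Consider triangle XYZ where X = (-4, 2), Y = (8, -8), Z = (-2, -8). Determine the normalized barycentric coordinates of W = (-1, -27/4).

(1/8, 1/8, 3/4)

Signed area of the reference triangle: [XYZ] = ½·((-4)·(-8−(-8)) + 8·(-8−2) + (-2)·(2−(-8))) = ½·(0 − 80 − 20) = -50.
[WYZ] = ½·((-1)·(-8−(-8)) + 8·(-8−(-27/4)) + (-2)·(-27/4−(-8))) = ½·(0 − 10 − 5/2) = -25/4, so the X-coordinate is (-25/4)/(-50) = 1/8.
[XWZ] = ½·((-4)·(-27/4−(-8)) + (-1)·(-8−2) + (-2)·(2−(-27/4))) = ½·(-5 + 10 − 35/2) = -25/4, so the Y-coordinate is 1/8.
[XYW] = ½·((-4)·(-8−(-27/4)) + 8·(-27/4−2) + (-1)·(2−(-8))) = ½·(5 − 70 − 10) = -75/2, so the Z-coordinate is 3/4.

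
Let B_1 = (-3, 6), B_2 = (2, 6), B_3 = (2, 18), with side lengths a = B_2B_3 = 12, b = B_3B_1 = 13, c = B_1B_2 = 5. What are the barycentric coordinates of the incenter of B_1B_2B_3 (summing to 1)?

(2/5, 13/30, 1/6)

The incenter has barycentric coordinates proportional to the opposite side lengths: (12 : 13 : 5).
Normalizing by 12+13+5 = 30 gives (2/5, 13/30, 1/6).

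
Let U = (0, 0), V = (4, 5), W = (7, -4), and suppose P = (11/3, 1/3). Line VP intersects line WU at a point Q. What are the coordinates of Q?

Barycentric coordinates of P with respect to UVW: (1/3, 1/3, 1/3).
On side WU the V-coordinate is zero; dropping P's V-weight 1/3 and renormalizing the remaining 1/3 : 1/3 gives weights 1/2, 1/2 on W, U.
Q = (1/2)·(7, -4) + (1/2)·(0, 0) = (7/2, -2).

(7/2, -2)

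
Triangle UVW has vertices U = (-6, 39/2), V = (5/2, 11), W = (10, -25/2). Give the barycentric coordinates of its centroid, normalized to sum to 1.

(1/3, 1/3, 1/3)

The centroid is the average of the vertices, so each weight is 1/3.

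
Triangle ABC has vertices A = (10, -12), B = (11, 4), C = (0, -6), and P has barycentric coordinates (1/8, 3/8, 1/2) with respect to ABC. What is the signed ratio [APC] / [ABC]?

The signed ratio [APC]/[ABC] equals the barycentric coordinate of P at vertex B, which is 3/8.

3/8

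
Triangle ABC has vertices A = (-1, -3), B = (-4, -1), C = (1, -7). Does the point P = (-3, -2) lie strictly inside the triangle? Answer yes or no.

yes

Barycentric coordinates of P: (1/8, 3/4, 1/8).
The three coordinates are positive, positive, positive; a point is interior exactly when all three are positive.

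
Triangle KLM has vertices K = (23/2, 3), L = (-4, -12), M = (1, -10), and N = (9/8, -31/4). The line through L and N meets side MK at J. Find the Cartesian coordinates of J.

Barycentric coordinates of N with respect to KLM: (1/4, 1/2, 1/4).
On side MK the L-coordinate is zero; dropping N's L-weight 1/2 and renormalizing the remaining 1/4 : 1/4 gives weights 1/2, 1/2 on M, K.
J = (1/2)·(1, -10) + (1/2)·(23/2, 3) = (25/4, -7/2).

(25/4, -7/2)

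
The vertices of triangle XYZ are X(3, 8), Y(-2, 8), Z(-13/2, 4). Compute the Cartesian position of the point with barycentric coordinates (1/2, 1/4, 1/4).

(-5/8, 7)

W = (1/2)·X + (1/4)·Y + (1/4)·Z.
x-coordinate: (1/2)·3 + (1/4)·(-2) + (1/4)·(-13/2) = -5/8.
y-coordinate: (1/2)·8 + (1/4)·8 + (1/4)·4 = 7.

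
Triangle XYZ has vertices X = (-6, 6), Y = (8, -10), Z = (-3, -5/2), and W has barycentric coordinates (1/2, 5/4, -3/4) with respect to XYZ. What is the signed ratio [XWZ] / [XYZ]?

5/4

The signed ratio [XWZ]/[XYZ] equals the barycentric coordinate of W at vertex Y, which is 5/4.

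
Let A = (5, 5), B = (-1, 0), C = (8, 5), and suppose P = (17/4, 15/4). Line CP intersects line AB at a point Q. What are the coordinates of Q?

Barycentric coordinates of P with respect to ABC: (1/2, 1/4, 1/4).
On side AB the C-coordinate is zero; dropping P's C-weight 1/4 and renormalizing the remaining 1/2 : 1/4 gives weights 2/3, 1/3 on A, B.
Q = (2/3)·(5, 5) + (1/3)·(-1, 0) = (3, 10/3).

(3, 10/3)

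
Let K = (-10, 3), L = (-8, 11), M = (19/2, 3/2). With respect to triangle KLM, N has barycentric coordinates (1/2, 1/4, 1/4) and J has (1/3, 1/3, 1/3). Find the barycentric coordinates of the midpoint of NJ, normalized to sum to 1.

(5/12, 7/24, 7/24)

Since both coordinate triples sum to 1, the midpoint's barycentrics are the componentwise average.
(1/2+1/3)/2 = 5/12; similarly 7/24 and 7/24.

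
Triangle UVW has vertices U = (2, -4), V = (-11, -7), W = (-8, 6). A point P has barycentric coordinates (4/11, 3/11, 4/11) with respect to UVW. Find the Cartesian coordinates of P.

P = (4/11)·U + (3/11)·V + (4/11)·W.
x-coordinate: (4/11)·2 + (3/11)·(-11) + (4/11)·(-8) = -57/11.
y-coordinate: (4/11)·(-4) + (3/11)·(-7) + (4/11)·6 = -13/11.

(-57/11, -13/11)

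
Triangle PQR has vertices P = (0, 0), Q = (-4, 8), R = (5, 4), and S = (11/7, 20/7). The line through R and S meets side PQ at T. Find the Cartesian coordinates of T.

Barycentric coordinates of S with respect to PQR: (3/7, 1/7, 3/7).
On side PQ the R-coordinate is zero; dropping S's R-weight 3/7 and renormalizing the remaining 3/7 : 1/7 gives weights 3/4, 1/4 on P, Q.
T = (3/4)·(0, 0) + (1/4)·(-4, 8) = (-1, 2).

(-1, 2)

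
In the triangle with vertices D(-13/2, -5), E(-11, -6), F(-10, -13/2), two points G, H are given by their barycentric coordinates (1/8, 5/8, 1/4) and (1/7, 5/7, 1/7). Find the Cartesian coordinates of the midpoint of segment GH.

Barycentric coordinates of the midpoint are the average: (15/112, 75/112, 11/56).
Converting: (15/112)·D + (75/112)·E + (11/56)·F = (-2285/224, -167/28).

(-2285/224, -167/28)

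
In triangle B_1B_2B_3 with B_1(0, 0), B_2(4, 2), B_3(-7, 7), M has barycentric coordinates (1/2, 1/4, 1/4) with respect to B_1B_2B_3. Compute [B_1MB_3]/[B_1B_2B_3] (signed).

1/4

The signed ratio [B_1MB_3]/[B_1B_2B_3] equals the barycentric coordinate of M at vertex B_2, which is 1/4.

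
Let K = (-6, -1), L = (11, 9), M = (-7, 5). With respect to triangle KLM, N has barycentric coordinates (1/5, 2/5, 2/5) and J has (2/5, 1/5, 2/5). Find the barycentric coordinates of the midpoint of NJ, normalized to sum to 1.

Since both coordinate triples sum to 1, the midpoint's barycentrics are the componentwise average.
(1/5+2/5)/2 = 3/10; similarly 3/10 and 2/5.

(3/10, 3/10, 2/5)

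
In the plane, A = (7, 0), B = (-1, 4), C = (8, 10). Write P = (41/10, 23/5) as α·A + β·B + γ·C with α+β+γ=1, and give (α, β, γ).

Signed area of the reference triangle: [ABC] = ½·(7·(4−10) + (-1)·(10−0) + 8·(0−4)) = ½·(-42 − 10 − 32) = -42.
[PBC] = ½·((41/10)·(4−10) + (-1)·(10−(23/5)) + 8·(23/5−4)) = ½·(-123/5 − 27/5 + 24/5) = -63/5, so the A-coordinate is (-63/5)/(-42) = 3/10.
[APC] = ½·(7·(23/5−10) + (41/10)·(10−0) + 8·(0−(23/5))) = ½·(-189/5 + 41 − 184/5) = -84/5, so the B-coordinate is 2/5.
[ABP] = ½·(7·(4−(23/5)) + (-1)·(23/5−0) + (41/10)·(0−4)) = ½·(-21/5 − 23/5 − 82/5) = -63/5, so the C-coordinate is 3/10.

(3/10, 2/5, 3/10)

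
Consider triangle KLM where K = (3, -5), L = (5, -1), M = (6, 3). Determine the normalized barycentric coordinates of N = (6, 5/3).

Signed area of the reference triangle: [KLM] = ½·(3·(-1−3) + 5·(3−(-5)) + 6·(-5−(-1))) = ½·(-12 + 40 − 24) = 2.
[NLM] = ½·(6·(-1−3) + 5·(3−(5/3)) + 6·(5/3−(-1))) = ½·(-24 + 20/3 + 16) = -2/3, so the K-coordinate is (-2/3)/2 = -1/3.
[KNM] = ½·(3·(5/3−3) + 6·(3−(-5)) + 6·(-5−(5/3))) = ½·(-4 + 48 − 40) = 2, so the L-coordinate is 1.
[KLN] = ½·(3·(-1−(5/3)) + 5·(5/3−(-5)) + 6·(-5−(-1))) = ½·(-8 + 100/3 − 24) = 2/3, so the M-coordinate is 1/3.
Check: -1/3 + 1 + 1/3 = 1.

(-1/3, 1, 1/3)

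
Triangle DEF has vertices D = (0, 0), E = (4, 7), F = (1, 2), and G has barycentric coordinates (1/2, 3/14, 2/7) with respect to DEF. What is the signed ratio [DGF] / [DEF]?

The signed ratio [DGF]/[DEF] equals the barycentric coordinate of G at vertex E, which is 3/14.

3/14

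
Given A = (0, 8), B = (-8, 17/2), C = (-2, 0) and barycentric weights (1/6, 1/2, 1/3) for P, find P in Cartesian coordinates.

(-14/3, 67/12)

P = (1/6)·A + (1/2)·B + (1/3)·C.
x-coordinate: (1/6)·0 + (1/2)·(-8) + (1/3)·(-2) = -14/3.
y-coordinate: (1/6)·8 + (1/2)·(17/2) + (1/3)·0 = 67/12.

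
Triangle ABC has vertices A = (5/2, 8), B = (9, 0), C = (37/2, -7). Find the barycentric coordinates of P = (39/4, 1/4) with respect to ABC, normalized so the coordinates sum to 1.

Signed area of the reference triangle: [ABC] = ½·((5/2)·(0−(-7)) + 9·(-7−8) + (37/2)·(8−0)) = ½·(35/2 − 135 + 148) = 61/4.
[PBC] = ½·((39/4)·(0−(-7)) + 9·(-7−(1/4)) + (37/2)·(1/4−0)) = ½·(273/4 − 261/4 + 37/8) = 61/16, so the A-coordinate is (61/16)/(61/4) = 1/4.
[APC] = ½·((5/2)·(1/4−(-7)) + (39/4)·(-7−8) + (37/2)·(8−(1/4))) = ½·(145/8 − 585/4 + 1147/8) = 61/8, so the B-coordinate is 1/2.
[ABP] = ½·((5/2)·(0−(1/4)) + 9·(1/4−8) + (39/4)·(8−0)) = ½·(-5/8 − 279/4 + 78) = 61/16, so the C-coordinate is 1/4.

(1/4, 1/2, 1/4)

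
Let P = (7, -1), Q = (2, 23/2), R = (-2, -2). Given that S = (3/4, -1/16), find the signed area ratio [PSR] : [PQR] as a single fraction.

[PQR] = ½·(7·(23/2−(-2)) + 2·(-2−(-1)) + (-2)·(-1−(23/2))) = ½·(189/2 − 2 + 25) = 235/4.
[PSR] = ½·(7·(-1/16−(-2)) + (3/4)·(-2−(-1)) + (-2)·(-1−(-1/16))) = ½·(217/16 − 3/4 + 15/8) = 235/32, so the ratio is (235/32)/(235/4) = 1/8.

1/8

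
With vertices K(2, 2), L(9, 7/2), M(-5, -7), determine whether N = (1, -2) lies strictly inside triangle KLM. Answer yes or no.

yes

Barycentric coordinates of N: (2/15, 38/105, 53/105).
The three coordinates are positive, positive, positive; a point is interior exactly when all three are positive.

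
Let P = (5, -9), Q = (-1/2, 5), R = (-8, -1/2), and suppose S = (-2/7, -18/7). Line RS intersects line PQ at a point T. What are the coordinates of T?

Barycentric coordinates of S with respect to PQR: (3/7, 2/7, 2/7).
On side PQ the R-coordinate is zero; dropping S's R-weight 2/7 and renormalizing the remaining 3/7 : 2/7 gives weights 3/5, 2/5 on P, Q.
T = (3/5)·(5, -9) + (2/5)·(-1/2, 5) = (14/5, -17/5).

(14/5, -17/5)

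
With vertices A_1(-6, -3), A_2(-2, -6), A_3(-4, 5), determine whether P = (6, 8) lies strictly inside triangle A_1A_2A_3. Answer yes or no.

no

Barycentric coordinates of P: (-58/19, 37/19, 40/19).
The three coordinates are negative, positive, positive; a point is interior exactly when all three are positive.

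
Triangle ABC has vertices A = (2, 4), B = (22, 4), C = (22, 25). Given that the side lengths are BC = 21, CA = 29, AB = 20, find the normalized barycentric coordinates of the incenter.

(3/10, 29/70, 2/7)

The incenter has barycentric coordinates proportional to the opposite side lengths: (21 : 29 : 20).
Normalizing by 21+29+20 = 70 gives (3/10, 29/70, 2/7).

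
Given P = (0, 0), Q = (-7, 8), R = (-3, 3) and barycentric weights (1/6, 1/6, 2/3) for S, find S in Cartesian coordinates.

(-19/6, 10/3)

S = (1/6)·P + (1/6)·Q + (2/3)·R.
x-coordinate: (1/6)·0 + (1/6)·(-7) + (2/3)·(-3) = -19/6.
y-coordinate: (1/6)·0 + (1/6)·8 + (2/3)·3 = 10/3.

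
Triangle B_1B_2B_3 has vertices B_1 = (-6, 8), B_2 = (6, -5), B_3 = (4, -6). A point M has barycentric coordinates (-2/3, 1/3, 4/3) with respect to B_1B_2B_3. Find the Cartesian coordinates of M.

(34/3, -15)

M = (-2/3)·B_1 + (1/3)·B_2 + (4/3)·B_3.
x-coordinate: (-2/3)·(-6) + (1/3)·6 + (4/3)·4 = 34/3.
y-coordinate: (-2/3)·8 + (1/3)·(-5) + (4/3)·(-6) = -15.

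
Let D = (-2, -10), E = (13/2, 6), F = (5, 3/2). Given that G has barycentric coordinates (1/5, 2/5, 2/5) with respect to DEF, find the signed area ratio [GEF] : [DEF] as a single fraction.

1/5

The signed ratio [GEF]/[DEF] equals the barycentric coordinate of G at vertex D, which is 1/5.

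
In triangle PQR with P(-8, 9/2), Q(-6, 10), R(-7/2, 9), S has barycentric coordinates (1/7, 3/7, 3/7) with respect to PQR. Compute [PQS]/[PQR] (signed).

3/7

The signed ratio [PQS]/[PQR] equals the barycentric coordinate of S at vertex R, which is 3/7.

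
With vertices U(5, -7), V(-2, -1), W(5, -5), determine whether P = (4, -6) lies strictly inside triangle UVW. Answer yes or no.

Barycentric coordinates of P: (11/14, 1/7, 1/14).
The three coordinates are positive, positive, positive; a point is interior exactly when all three are positive.

yes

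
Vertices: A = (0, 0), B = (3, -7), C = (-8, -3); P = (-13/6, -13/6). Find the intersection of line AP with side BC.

(-13/3, -13/3)

Barycentric coordinates of P with respect to ABC: (1/2, 1/6, 1/3).
On side BC the A-coordinate is zero; dropping P's A-weight 1/2 and renormalizing the remaining 1/6 : 1/3 gives weights 1/3, 2/3 on B, C.
Q = (1/3)·(3, -7) + (2/3)·(-8, -3) = (-13/3, -13/3).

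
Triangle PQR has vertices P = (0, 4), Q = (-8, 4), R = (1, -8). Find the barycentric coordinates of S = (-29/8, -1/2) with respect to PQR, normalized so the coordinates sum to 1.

(1/8, 1/2, 3/8)

Signed area of the reference triangle: [PQR] = ½·(0·(4−(-8)) + (-8)·(-8−4) + 1·(4−4)) = ½·(0 + 96 + 0) = 48.
[SQR] = ½·((-29/8)·(4−(-8)) + (-8)·(-8−(-1/2)) + 1·(-1/2−4)) = ½·(-87/2 + 60 − 9/2) = 6, so the P-coordinate is 6/48 = 1/8.
[PSR] = ½·(0·(-1/2−(-8)) + (-29/8)·(-8−4) + 1·(4−(-1/2))) = ½·(0 + 87/2 + 9/2) = 24, so the Q-coordinate is 1/2.
[PQS] = ½·(0·(4−(-1/2)) + (-8)·(-1/2−4) + (-29/8)·(4−4)) = ½·(0 + 36 + 0) = 18, so the R-coordinate is 3/8.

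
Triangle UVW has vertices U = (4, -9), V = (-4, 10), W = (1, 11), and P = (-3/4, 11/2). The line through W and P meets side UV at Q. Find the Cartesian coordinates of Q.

(-4/3, 11/3)

Barycentric coordinates of P with respect to UVW: (1/4, 1/2, 1/4).
On side UV the W-coordinate is zero; dropping P's W-weight 1/4 and renormalizing the remaining 1/4 : 1/2 gives weights 1/3, 2/3 on U, V.
Q = (1/3)·(4, -9) + (2/3)·(-4, 10) = (-4/3, 11/3).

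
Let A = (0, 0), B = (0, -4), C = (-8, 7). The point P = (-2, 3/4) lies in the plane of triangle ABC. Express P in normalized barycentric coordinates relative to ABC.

Signed area of the reference triangle: [ABC] = ½·(0·(-4−7) + 0·(7−0) + (-8)·(0−(-4))) = ½·(0 + 0 − 32) = -16.
[PBC] = ½·((-2)·(-4−7) + 0·(7−(3/4)) + (-8)·(3/4−(-4))) = ½·(22 + 0 − 38) = -8, so the A-coordinate is (-8)/(-16) = 1/2.
[APC] = ½·(0·(3/4−7) + (-2)·(7−0) + (-8)·(0−(3/4))) = ½·(0 − 14 + 6) = -4, so the B-coordinate is 1/4.
[ABP] = ½·(0·(-4−(3/4)) + 0·(3/4−0) + (-2)·(0−(-4))) = ½·(0 + 0 − 8) = -4, so the C-coordinate is 1/4.
Check: 1/2 + 1/4 + 1/4 = 1.

(1/2, 1/4, 1/4)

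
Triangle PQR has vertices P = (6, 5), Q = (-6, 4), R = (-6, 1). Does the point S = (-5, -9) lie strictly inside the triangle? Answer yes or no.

no

Barycentric coordinates of S: (1/12, -31/9, 157/36).
The three coordinates are positive, negative, positive; a point is interior exactly when all three are positive.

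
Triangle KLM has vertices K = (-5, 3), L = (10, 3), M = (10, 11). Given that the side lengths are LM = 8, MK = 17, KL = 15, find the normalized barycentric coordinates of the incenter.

The incenter has barycentric coordinates proportional to the opposite side lengths: (8 : 17 : 15).
Normalizing by 8+17+15 = 40 gives (1/5, 17/40, 3/8).

(1/5, 17/40, 3/8)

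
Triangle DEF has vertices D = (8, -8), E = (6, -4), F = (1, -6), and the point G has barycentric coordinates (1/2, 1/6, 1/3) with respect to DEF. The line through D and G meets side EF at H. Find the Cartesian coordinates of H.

Line DG meets EF where the D-coordinate vanishes; zeroing G's D-weight and renormalizing leaves E, F-weights 1/6 : 1/3 → (1/3, 2/3).
So H = (1/3)·E + (2/3)·F = (8/3, -16/3).

(8/3, -16/3)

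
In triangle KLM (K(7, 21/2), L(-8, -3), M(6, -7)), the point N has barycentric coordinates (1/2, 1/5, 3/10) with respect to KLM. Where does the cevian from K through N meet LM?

(2/5, -27/5)

Line KN meets LM where the K-coordinate vanishes; zeroing N's K-weight and renormalizing leaves L, M-weights 1/5 : 3/10 → (2/5, 3/5).
So J = (2/5)·L + (3/5)·M = (2/5, -27/5).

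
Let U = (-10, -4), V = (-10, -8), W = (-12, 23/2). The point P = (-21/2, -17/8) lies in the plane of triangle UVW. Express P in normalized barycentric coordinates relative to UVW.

Signed area of the reference triangle: [UVW] = ½·((-10)·(-8−(23/2)) + (-10)·(23/2−(-4)) + (-12)·(-4−(-8))) = ½·(195 − 155 − 48) = -4.
[PVW] = ½·((-21/2)·(-8−(23/2)) + (-10)·(23/2−(-17/8)) + (-12)·(-17/8−(-8))) = ½·(819/4 − 545/4 − 141/2) = -1, so the U-coordinate is (-1)/(-4) = 1/4.
[UPW] = ½·((-10)·(-17/8−(23/2)) + (-21/2)·(23/2−(-4)) + (-12)·(-4−(-17/8))) = ½·(545/4 − 651/4 + 45/2) = -2, so the V-coordinate is 1/2.
[UVP] = ½·((-10)·(-8−(-17/8)) + (-10)·(-17/8−(-4)) + (-21/2)·(-4−(-8))) = ½·(235/4 − 75/4 − 42) = -1, so the W-coordinate is 1/4.
Check: 1/4 + 1/2 + 1/4 = 1.

(1/4, 1/2, 1/4)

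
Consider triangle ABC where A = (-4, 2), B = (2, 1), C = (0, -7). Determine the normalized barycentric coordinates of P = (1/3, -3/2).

(1/6, 1/2, 1/3)

Signed area of the reference triangle: [ABC] = ½·((-4)·(1−(-7)) + 2·(-7−2) + 0·(2−1)) = ½·(-32 − 18 + 0) = -25.
[PBC] = ½·((1/3)·(1−(-7)) + 2·(-7−(-3/2)) + 0·(-3/2−1)) = ½·(8/3 − 11 + 0) = -25/6, so the A-coordinate is (-25/6)/(-25) = 1/6.
[APC] = ½·((-4)·(-3/2−(-7)) + (1/3)·(-7−2) + 0·(2−(-3/2))) = ½·(-22 − 3 + 0) = -25/2, so the B-coordinate is 1/2.
[ABP] = ½·((-4)·(1−(-3/2)) + 2·(-3/2−2) + (1/3)·(2−1)) = ½·(-10 − 7 + 1/3) = -25/3, so the C-coordinate is 1/3.
Check: 1/6 + 1/2 + 1/3 = 1.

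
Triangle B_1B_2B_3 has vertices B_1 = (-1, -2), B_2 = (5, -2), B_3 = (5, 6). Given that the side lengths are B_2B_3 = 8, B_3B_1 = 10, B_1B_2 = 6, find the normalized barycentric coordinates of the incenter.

(1/3, 5/12, 1/4)

The incenter has barycentric coordinates proportional to the opposite side lengths: (8 : 10 : 6).
Normalizing by 8+10+6 = 24 gives (1/3, 5/12, 1/4).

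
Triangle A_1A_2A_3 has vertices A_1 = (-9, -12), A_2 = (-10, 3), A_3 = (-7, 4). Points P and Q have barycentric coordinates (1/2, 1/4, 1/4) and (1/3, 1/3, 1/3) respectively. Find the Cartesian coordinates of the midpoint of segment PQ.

Barycentric coordinates of the midpoint are the average: (5/12, 7/24, 7/24).
Converting: (5/12)·A_1 + (7/24)·A_2 + (7/24)·A_3 = (-209/24, -71/24).

(-209/24, -71/24)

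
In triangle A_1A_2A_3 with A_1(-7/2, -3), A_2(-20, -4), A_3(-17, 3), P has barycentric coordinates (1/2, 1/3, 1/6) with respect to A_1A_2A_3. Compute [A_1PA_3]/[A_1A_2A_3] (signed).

1/3

The signed ratio [A_1PA_3]/[A_1A_2A_3] equals the barycentric coordinate of P at vertex A_2, which is 1/3.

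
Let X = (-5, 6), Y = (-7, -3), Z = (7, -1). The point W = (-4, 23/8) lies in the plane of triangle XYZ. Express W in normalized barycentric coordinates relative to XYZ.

(5/8, 1/4, 1/8)

Signed area of the reference triangle: [XYZ] = ½·((-5)·(-3−(-1)) + (-7)·(-1−6) + 7·(6−(-3))) = ½·(10 + 49 + 63) = 61.
[WYZ] = ½·((-4)·(-3−(-1)) + (-7)·(-1−(23/8)) + 7·(23/8−(-3))) = ½·(8 + 217/8 + 329/8) = 305/8, so the X-coordinate is (305/8)/61 = 5/8.
[XWZ] = ½·((-5)·(23/8−(-1)) + (-4)·(-1−6) + 7·(6−(23/8))) = ½·(-155/8 + 28 + 175/8) = 61/4, so the Y-coordinate is 1/4.
[XYW] = ½·((-5)·(-3−(23/8)) + (-7)·(23/8−6) + (-4)·(6−(-3))) = ½·(235/8 + 175/8 − 36) = 61/8, so the Z-coordinate is 1/8.
Check: 5/8 + 1/4 + 1/8 = 1.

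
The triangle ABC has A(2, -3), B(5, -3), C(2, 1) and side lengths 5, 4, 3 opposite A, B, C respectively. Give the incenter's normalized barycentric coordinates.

The incenter has barycentric coordinates proportional to the opposite side lengths: (5 : 4 : 3).
Normalizing by 5+4+3 = 12 gives (5/12, 1/3, 1/4).

(5/12, 1/3, 1/4)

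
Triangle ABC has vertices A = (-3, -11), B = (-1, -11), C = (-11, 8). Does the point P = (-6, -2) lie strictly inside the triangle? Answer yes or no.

Barycentric coordinates of P: (5/38, 15/38, 9/19).
The three coordinates are positive, positive, positive; a point is interior exactly when all three are positive.

yes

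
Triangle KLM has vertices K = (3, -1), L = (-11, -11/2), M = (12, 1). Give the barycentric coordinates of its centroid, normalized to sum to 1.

(1/3, 1/3, 1/3)

The centroid is the average of the vertices, so each weight is 1/3.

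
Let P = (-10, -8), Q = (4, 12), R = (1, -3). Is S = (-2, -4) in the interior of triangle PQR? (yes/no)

Barycentric coordinates of S: (7/25, 2/75, 52/75).
The three coordinates are positive, positive, positive; a point is interior exactly when all three are positive.

yes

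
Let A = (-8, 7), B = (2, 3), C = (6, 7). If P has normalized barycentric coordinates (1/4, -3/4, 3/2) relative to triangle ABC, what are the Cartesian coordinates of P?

(11/2, 10)

P = (1/4)·A + (-3/4)·B + (3/2)·C.
x-coordinate: (1/4)·(-8) + (-3/4)·2 + (3/2)·6 = 11/2.
y-coordinate: (1/4)·7 + (-3/4)·3 + (3/2)·7 = 10.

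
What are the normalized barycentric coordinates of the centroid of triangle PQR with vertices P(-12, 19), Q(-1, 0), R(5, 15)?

The centroid is the average of the vertices, so each weight is 1/3.

(1/3, 1/3, 1/3)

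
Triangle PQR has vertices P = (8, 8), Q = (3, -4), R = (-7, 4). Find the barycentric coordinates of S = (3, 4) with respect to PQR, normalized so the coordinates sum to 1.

(1/2, 1/4, 1/4)

Signed area of the reference triangle: [PQR] = ½·(8·(-4−4) + 3·(4−8) + (-7)·(8−(-4))) = ½·(-64 − 12 − 84) = -80.
[SQR] = ½·(3·(-4−4) + 3·(4−4) + (-7)·(4−(-4))) = ½·(-24 + 0 − 56) = -40, so the P-coordinate is (-40)/(-80) = 1/2.
[PSR] = ½·(8·(4−4) + 3·(4−8) + (-7)·(8−4)) = ½·(0 − 12 − 28) = -20, so the Q-coordinate is 1/4.
[PQS] = ½·(8·(-4−4) + 3·(4−8) + 3·(8−(-4))) = ½·(-64 − 12 + 36) = -20, so the R-coordinate is 1/4.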